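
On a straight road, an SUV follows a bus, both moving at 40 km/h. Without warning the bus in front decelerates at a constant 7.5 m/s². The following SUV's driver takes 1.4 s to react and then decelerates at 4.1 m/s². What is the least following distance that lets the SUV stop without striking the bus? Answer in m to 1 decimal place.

40 km/h ÷ 3.6 = 11.1111 m/s.
Leader travels v²/(2a_L) = 123.457 / 15.000 = 8.230 m before stopping.
Follower covers v·t_r = 11.1111 × 1.4 = 15.556 m while reacting, then v²/(2a_F) = 123.457 / 8.200 = 15.056 m while braking, for a total of 15.556 + 15.056 = 30.612 m.
Since a_F ≤ a_L and the follower starts braking later, the follower is never slower than the leader, so the closest approach is when both have stopped.
Minimum gap = 30.612 − 8.230 = 22.382 m.

Minimum gap ≈ 22.4 m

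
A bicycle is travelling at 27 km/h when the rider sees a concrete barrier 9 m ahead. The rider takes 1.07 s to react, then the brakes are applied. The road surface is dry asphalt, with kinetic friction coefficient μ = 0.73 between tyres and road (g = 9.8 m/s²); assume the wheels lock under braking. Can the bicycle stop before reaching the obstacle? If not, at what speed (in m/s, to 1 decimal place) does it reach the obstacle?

No — it strikes the obstacle at 6.5 m/s

27 km/h ÷ 3.6 = 7.5000 m/s.
a = μg = 0.73 × 9.8 = 7.154 m/s².
Reaction distance = 7.5000 × 1.07 = 8.025 m.
Braking distance needed to stop: v²/(2a) = 56.250 / 14.308 = 3.931 m, so total needed = 8.025 + 3.931 = 11.956 m > 9 m — it cannot stop.
Distance remaining when braking begins: 9 − 8.025 = 0.975 m.
v² = v₀² − 2a·d = 56.250 − 2 × 7.154 × 0.975 = 42.300 m²/s².
v = √42.300 = 6.504 m/s.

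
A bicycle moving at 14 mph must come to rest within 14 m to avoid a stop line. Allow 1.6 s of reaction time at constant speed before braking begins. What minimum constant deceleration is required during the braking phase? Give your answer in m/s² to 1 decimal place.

Required deceleration ≈ 4.9 m/s²

14 mph × 0.44704 = 6.2586 m/s.
Distance covered during reaction = 6.2586 × 1.6 = 10.014 m.
Distance available for braking: 14 − 10.014 = 3.986 m.
v² = 2a·d ⇒ a = v²/(2d) = 6.2586² / (2 × 3.986) = 39.170 / 7.972 = 4.9134 m/s².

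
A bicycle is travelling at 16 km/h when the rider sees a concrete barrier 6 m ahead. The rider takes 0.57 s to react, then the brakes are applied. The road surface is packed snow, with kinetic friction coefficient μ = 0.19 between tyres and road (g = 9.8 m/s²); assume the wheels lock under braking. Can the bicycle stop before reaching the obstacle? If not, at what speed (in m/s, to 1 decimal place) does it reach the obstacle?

16 km/h ÷ 3.6 = 4.4444 m/s.
a = μg = 0.19 × 9.8 = 1.862 m/s².
Reaction distance = 4.4444 × 0.57 = 2.533 m.
Braking distance needed to stop: v²/(2a) = 19.753 / 3.724 = 5.304 m, so total needed = 2.533 + 5.304 = 7.837 m > 6 m — it cannot stop.
Distance remaining when braking begins: 6 − 2.533 = 3.467 m.
v² = v₀² − 2a·d = 19.753 − 2 × 1.862 × 3.467 = 6.842 m²/s².
v = √6.842 = 2.616 m/s.

No — it strikes the obstacle at 2.6 m/s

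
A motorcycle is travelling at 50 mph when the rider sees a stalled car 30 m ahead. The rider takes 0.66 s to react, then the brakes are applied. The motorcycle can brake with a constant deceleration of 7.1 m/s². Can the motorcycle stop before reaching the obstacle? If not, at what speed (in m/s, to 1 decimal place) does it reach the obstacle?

No — it strikes the obstacle at 16.8 m/s

50 mph × 0.44704 = 22.3520 m/s.
Reaction distance = 22.3520 × 0.66 = 14.752 m.
Braking distance needed to stop: v²/(2a) = 499.612 / 14.200 = 35.184 m, so total needed = 14.752 + 35.184 = 49.936 m > 30 m — it cannot stop.
Distance remaining when braking begins: 30 − 14.752 = 15.248 m.
v² = v₀² − 2a·d = 499.612 − 2 × 7.100 × 15.248 = 283.090 m²/s².
v = √283.090 = 16.825 m/s.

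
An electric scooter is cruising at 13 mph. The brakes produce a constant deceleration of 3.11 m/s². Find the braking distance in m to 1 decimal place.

13 mph × 0.44704 = 5.8115 m/s.
Braking distance = v²/(2a) = 5.8115² / (2 × 3.110) = 33.774 / 6.220 = 5.430 m.

Braking distance ≈ 5.4 m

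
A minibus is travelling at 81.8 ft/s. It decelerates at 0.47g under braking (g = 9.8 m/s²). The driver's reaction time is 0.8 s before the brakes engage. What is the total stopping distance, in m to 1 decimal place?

81.8 ft/s × 0.3048 = 24.9326 m/s.
a = 0.47 × 9.8 = 4.606 m/s².
Reaction distance = v·t_r = 24.9326 × 0.8 = 19.946 m.
Braking distance = v²/(2a) = 24.9326² / (2 × 4.606) = 621.635 / 9.212 = 67.481 m.
Total = 19.946 + 67.481 = 87.427 m.

Total stopping distance ≈ 87.4 m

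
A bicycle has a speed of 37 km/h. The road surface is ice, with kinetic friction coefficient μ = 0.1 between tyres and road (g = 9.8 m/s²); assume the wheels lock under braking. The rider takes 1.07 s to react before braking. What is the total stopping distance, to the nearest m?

37 km/h ÷ 3.6 = 10.2778 m/s.
a = μg = 0.1 × 9.8 = 0.980 m/s².
Reaction distance = v·t_r = 10.2778 × 1.07 = 10.997 m.
Braking distance = v²/(2a) = 10.2778² / (2 × 0.980) = 105.633 / 1.960 = 53.894 m.
Total = 10.997 + 53.894 = 64.891 m.

Total stopping distance ≈ 65 m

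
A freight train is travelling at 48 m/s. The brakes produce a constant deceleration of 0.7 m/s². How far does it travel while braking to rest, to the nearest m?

Braking distance = v²/(2a) = 48.0000² / (2 × 0.700) = 2304.000 / 1.400 = 1645.714 m.

Braking distance ≈ 1646 m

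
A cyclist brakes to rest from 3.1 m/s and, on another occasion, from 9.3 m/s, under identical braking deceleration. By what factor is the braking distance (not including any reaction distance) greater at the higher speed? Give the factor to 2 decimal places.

Braking distance d = v²/(2a), so with a fixed, d ∝ v².
Factor = (9.3/3.1)² = 3.0000² = 9.0000.

Factor ≈ 9.00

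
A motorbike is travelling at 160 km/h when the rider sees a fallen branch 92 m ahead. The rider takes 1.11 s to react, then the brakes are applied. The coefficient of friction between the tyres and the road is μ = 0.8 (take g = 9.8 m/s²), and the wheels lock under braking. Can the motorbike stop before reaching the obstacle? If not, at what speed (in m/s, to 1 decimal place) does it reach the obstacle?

No — it strikes the obstacle at 36.1 m/s

160 km/h ÷ 3.6 = 44.4444 m/s.
a = μg = 0.8 × 9.8 = 7.840 m/s².
Reaction distance = 44.4444 × 1.11 = 49.333 m.
Braking distance needed to stop: v²/(2a) = 1975.305 / 15.680 = 125.976 m, so total needed = 49.333 + 125.976 = 175.309 m > 92 m — it cannot stop.
Distance remaining when braking begins: 92 − 49.333 = 42.667 m.
v² = v₀² − 2a·d = 1975.305 − 2 × 7.840 × 42.667 = 1306.286 m²/s².
v = √1306.286 = 36.143 m/s.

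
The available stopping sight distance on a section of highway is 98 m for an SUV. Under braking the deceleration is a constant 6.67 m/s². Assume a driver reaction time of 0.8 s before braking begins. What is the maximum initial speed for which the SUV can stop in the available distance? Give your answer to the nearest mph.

Stopping distance: v·t_r + v²/(2a) = 98 with t_r = 0.8 s and a = 6.670 m/s².
So v² + 10.672 v − 1307.32 = 0.
Positive root: v = −a·t_r + √((a·t_r)² + 2a·d) = −5.336 + √(28.473 + 1307.32) = 31.2125 m/s.
31.2125 m/s ÷ 0.44704 = 69.820 mph.

Maximum speed ≈ 70 mph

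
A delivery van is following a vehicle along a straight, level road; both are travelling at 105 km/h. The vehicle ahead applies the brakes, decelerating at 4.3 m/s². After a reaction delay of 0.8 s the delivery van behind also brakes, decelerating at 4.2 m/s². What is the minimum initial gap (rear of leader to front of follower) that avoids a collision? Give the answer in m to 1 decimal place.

105 km/h ÷ 3.6 = 29.1667 m/s.
Leader travels v²/(2a_L) = 850.696 / 8.600 = 98.918 m before stopping.
Follower covers v·t_r = 29.1667 × 0.8 = 23.333 m while reacting, then v²/(2a_F) = 850.696 / 8.400 = 101.273 m while braking, for a total of 23.333 + 101.273 = 124.606 m.
Since a_F ≤ a_L and the follower starts braking later, the follower is never slower than the leader, so the closest approach is when both have stopped.
Minimum gap = 124.606 − 98.918 = 25.688 m.

Minimum gap ≈ 25.7 m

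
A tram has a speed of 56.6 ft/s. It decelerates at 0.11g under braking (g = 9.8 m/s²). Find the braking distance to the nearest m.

56.6 ft/s × 0.3048 = 17.2517 m/s.
a = 0.11 × 9.8 = 1.078 m/s².
Braking distance = v²/(2a) = 17.2517² / (2 × 1.078) = 297.621 / 2.156 = 138.043 m.

Braking distance ≈ 138 m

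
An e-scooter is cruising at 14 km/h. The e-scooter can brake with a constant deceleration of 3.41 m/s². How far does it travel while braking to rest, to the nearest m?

14 km/h ÷ 3.6 = 3.8889 m/s.
Braking distance = v²/(2a) = 3.8889² / (2 × 3.410) = 15.124 / 6.820 = 2.218 m.

Braking distance ≈ 2 m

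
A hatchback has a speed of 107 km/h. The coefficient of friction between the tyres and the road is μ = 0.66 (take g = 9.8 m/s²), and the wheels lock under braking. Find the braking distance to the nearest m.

Braking distance ≈ 68 m

107 km/h ÷ 3.6 = 29.7222 m/s.
a = μg = 0.66 × 9.8 = 6.468 m/s².
Braking distance = v²/(2a) = 29.7222² / (2 × 6.468) = 883.409 / 12.936 = 68.291 m.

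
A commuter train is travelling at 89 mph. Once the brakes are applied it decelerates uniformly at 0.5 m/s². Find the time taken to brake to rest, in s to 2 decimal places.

Braking time ≈ 79.57 s

89 mph × 0.44704 = 39.7866 m/s.
Braking time = v/a = 39.7866 / 0.500 = 79.573 s.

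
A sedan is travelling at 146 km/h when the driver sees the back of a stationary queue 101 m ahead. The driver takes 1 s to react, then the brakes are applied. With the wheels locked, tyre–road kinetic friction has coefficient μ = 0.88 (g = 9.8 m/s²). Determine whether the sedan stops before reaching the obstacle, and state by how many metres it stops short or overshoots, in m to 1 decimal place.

146 km/h ÷ 3.6 = 40.5556 m/s.
a = μg = 0.88 × 9.8 = 8.624 m/s².
Reaction distance = 40.5556 × 1 = 40.556 m.
Braking distance = v²/(2a) = 1644.757 / 17.248 = 95.359 m.
Total stopping distance = 40.556 + 95.359 = 135.915 m, vs 101 m available — it cannot stop in time and overshoots by 135.915 − 101 = 34.915 m.

No — it overshoots by 34.9 m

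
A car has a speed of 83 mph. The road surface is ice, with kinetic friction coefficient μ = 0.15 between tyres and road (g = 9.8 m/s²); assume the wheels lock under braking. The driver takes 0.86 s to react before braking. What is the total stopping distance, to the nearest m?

Total stopping distance ≈ 500 m

83 mph × 0.44704 = 37.1043 m/s.
a = μg = 0.15 × 9.8 = 1.470 m/s².
Reaction distance = v·t_r = 37.1043 × 0.86 = 31.910 m.
Braking distance = v²/(2a) = 37.1043² / (2 × 1.470) = 1376.729 / 2.940 = 468.275 m.
Total = 31.910 + 468.275 = 500.185 m.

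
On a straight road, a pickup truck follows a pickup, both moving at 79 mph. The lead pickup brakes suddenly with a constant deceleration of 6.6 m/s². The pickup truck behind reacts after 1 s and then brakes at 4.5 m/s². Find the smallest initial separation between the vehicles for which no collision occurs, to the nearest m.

Minimum gap ≈ 79 m

79 mph × 0.44704 = 35.3162 m/s.
Leader travels v²/(2a_L) = 1247.234 / 13.200 = 94.487 m before stopping.
Follower covers v·t_r = 35.3162 × 1 = 35.316 m while reacting, then v²/(2a_F) = 1247.234 / 9.000 = 138.582 m while braking, for a total of 35.316 + 138.582 = 173.898 m.
Since a_F ≤ a_L and the follower starts braking later, the follower is never slower than the leader, so the closest approach is when both have stopped.
Minimum gap = 173.898 − 94.487 = 79.411 m.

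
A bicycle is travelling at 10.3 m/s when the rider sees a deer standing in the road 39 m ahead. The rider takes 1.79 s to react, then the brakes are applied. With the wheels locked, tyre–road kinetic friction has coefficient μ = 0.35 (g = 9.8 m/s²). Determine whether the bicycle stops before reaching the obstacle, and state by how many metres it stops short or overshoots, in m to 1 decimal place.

a = μg = 0.35 × 9.8 = 3.430 m/s².
Reaction distance = 10.3000 × 1.79 = 18.437 m.
Braking distance = v²/(2a) = 106.090 / 6.860 = 15.465 m.
Total stopping distance = 18.437 + 15.465 = 33.902 m, vs 39 m available — it stops with 39 − 33.902 = 5.098 m to spare.

Yes — it stops 5.1 m short of the obstacle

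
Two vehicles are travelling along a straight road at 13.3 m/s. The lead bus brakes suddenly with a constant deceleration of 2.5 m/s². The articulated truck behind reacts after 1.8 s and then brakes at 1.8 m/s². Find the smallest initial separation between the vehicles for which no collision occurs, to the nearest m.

Leader travels v²/(2a_L) = 176.890 / 5.000 = 35.378 m before stopping.
Follower covers v·t_r = 13.3000 × 1.8 = 23.940 m while reacting, then v²/(2a_F) = 176.890 / 3.600 = 49.136 m while braking, for a total of 23.940 + 49.136 = 73.076 m.
Since a_F ≤ a_L and the follower starts braking later, the follower is never slower than the leader, so the closest approach is when both have stopped.
Minimum gap = 73.076 − 35.378 = 37.698 m.

Minimum gap ≈ 38 m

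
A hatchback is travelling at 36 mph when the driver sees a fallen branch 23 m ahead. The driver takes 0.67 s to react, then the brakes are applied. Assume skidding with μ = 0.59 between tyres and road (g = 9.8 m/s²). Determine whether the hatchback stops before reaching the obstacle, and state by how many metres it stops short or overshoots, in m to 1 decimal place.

No — it overshoots by 10.2 m

36 mph × 0.44704 = 16.0934 m/s.
a = μg = 0.59 × 9.8 = 5.782 m/s².
Reaction distance = 16.0934 × 0.67 = 10.783 m.
Braking distance = v²/(2a) = 258.998 / 11.564 = 22.397 m.
Total stopping distance = 10.783 + 22.397 = 33.180 m, vs 23 m available — it cannot stop in time and overshoots by 33.180 − 23 = 10.180 m.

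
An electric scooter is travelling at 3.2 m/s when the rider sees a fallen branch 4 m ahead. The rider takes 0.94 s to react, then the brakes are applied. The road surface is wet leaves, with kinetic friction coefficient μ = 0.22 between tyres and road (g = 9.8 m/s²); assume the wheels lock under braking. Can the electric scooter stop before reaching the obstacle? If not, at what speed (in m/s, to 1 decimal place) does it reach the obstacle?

No — it strikes the obstacle at 2.4 m/s

a = μg = 0.22 × 9.8 = 2.156 m/s².
Reaction distance = 3.2000 × 0.94 = 3.008 m.
Braking distance needed to stop: v²/(2a) = 10.240 / 4.312 = 2.375 m, so total needed = 3.008 + 2.375 = 5.383 m > 4 m — it cannot stop.
Distance remaining when braking begins: 4 − 3.008 = 0.992 m.
v² = v₀² − 2a·d = 10.240 − 2 × 2.156 × 0.992 = 5.962 m²/s².
v = √5.962 = 2.442 m/s.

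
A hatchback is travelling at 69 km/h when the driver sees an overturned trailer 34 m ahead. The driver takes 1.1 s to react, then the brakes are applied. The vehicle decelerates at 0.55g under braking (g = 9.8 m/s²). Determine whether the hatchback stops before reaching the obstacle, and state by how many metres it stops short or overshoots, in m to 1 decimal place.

69 km/h ÷ 3.6 = 19.1667 m/s.
a = 0.55 × 9.8 = 5.390 m/s².
Reaction distance = 19.1667 × 1.1 = 21.083 m.
Braking distance = v²/(2a) = 367.362 / 10.780 = 34.078 m.
Total stopping distance = 21.083 + 34.078 = 55.161 m, vs 34 m available — it cannot stop in time and overshoots by 55.161 − 34 = 21.161 m.

No — it overshoots by 21.2 m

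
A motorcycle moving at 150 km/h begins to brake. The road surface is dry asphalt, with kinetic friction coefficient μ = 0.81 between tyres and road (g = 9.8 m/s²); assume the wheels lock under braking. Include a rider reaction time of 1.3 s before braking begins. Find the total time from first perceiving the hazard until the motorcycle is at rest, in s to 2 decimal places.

Total time ≈ 6.55 s

150 km/h ÷ 3.6 = 41.6667 m/s.
a = μg = 0.81 × 9.8 = 7.938 m/s².
Braking time = v/a = 41.6667 / 7.938 = 5.249 s.
Total = 1.3 + 5.249 = 6.549 s.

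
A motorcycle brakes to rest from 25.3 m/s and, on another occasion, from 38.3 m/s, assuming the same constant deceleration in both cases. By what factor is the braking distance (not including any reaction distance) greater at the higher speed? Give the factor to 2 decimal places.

Factor ≈ 2.29

Braking distance d = v²/(2a), so with a fixed, d ∝ v².
Factor = (38.3/25.3)² = 1.5138² = 2.2916.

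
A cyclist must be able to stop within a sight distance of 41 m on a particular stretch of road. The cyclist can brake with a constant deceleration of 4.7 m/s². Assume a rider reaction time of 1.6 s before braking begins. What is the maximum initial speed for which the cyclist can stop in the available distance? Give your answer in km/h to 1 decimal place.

Stopping distance: v·t_r + v²/(2a) = 41 with t_r = 1.6 s and a = 4.700 m/s².
So v² + 15.040 v − 385.40 = 0.
Positive root: v = −a·t_r + √((a·t_r)² + 2a·d) = −7.520 + √(56.550 + 385.40) = 13.5026 m/s.
13.5026 m/s × 3.6 = 48.609 km/h.

Maximum speed ≈ 48.6 km/h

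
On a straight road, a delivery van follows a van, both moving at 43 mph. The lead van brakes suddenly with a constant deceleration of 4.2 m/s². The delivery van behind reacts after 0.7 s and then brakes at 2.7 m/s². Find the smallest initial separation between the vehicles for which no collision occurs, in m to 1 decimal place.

43 mph × 0.44704 = 19.2227 m/s.
Leader travels v²/(2a_L) = 369.512 / 8.400 = 43.990 m before stopping.
Follower covers v·t_r = 19.2227 × 0.7 = 13.456 m while reacting, then v²/(2a_F) = 369.512 / 5.400 = 68.428 m while braking, for a total of 13.456 + 68.428 = 81.884 m.
Since a_F ≤ a_L and the follower starts braking later, the follower is never slower than the leader, so the closest approach is when both have stopped.
Minimum gap = 81.884 − 43.990 = 37.894 m.

Minimum gap ≈ 37.9 m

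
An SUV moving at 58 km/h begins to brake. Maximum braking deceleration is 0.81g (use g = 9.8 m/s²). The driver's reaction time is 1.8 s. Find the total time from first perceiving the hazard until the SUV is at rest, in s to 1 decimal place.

58 km/h ÷ 3.6 = 16.1111 m/s.
a = 0.81 × 9.8 = 7.938 m/s².
Braking time = v/a = 16.1111 / 7.938 = 2.030 s.
Total = 1.8 + 2.030 = 3.830 s.

Total time ≈ 3.8 s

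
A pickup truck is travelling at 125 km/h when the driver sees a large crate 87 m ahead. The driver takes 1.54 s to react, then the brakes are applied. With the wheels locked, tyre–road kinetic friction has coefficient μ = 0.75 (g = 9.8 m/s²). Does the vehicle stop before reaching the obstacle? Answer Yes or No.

No

125 km/h ÷ 3.6 = 34.7222 m/s.
a = μg = 0.75 × 9.8 = 7.350 m/s².
Reaction distance = 34.7222 × 1.54 = 53.472 m.
Braking distance = v²/(2a) = 1205.631 / 14.700 = 82.016 m.
Total stopping distance = 53.472 + 82.016 = 135.488 m, vs 87 m available — it cannot stop in time and overshoots by 135.488 − 87 = 48.488 m.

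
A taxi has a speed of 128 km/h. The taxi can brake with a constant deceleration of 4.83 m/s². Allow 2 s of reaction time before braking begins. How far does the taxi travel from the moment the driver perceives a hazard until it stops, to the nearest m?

Total stopping distance ≈ 202 m

128 km/h ÷ 3.6 = 35.5556 m/s.
Reaction distance = v·t_r = 35.5556 × 2 = 71.111 m.
Braking distance = v²/(2a) = 35.5556² / (2 × 4.830) = 1264.201 / 9.660 = 130.870 m.
Total = 71.111 + 130.870 = 201.981 m.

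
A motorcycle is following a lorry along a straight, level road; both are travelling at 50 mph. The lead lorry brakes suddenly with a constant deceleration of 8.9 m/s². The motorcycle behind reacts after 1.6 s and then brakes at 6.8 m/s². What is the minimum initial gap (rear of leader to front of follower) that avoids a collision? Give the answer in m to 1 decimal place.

50 mph × 0.44704 = 22.3520 m/s.
Leader travels v²/(2a_L) = 499.612 / 17.800 = 28.068 m before stopping.
Follower covers v·t_r = 22.3520 × 1.6 = 35.763 m while reacting, then v²/(2a_F) = 499.612 / 13.600 = 36.736 m while braking, for a total of 35.763 + 36.736 = 72.499 m.
Since a_F ≤ a_L and the follower starts braking later, the follower is never slower than the leader, so the closest approach is when both have stopped.
Minimum gap = 72.499 − 28.068 = 44.431 m.

Minimum gap ≈ 44.4 m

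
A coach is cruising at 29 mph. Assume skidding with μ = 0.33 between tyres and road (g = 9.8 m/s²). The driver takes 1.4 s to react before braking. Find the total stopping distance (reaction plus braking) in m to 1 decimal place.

29 mph × 0.44704 = 12.9642 m/s.
a = μg = 0.33 × 9.8 = 3.234 m/s².
Reaction distance = v·t_r = 12.9642 × 1.4 = 18.150 m.
Braking distance = v²/(2a) = 12.9642² / (2 × 3.234) = 168.070 / 6.468 = 25.985 m.
Total = 18.150 + 25.985 = 44.135 m.

Total stopping distance ≈ 44.1 m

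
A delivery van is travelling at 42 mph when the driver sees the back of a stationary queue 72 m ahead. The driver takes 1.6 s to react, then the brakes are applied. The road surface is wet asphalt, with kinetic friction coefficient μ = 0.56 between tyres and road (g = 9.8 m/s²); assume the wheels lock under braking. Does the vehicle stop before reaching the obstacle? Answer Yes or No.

Yes

42 mph × 0.44704 = 18.7757 m/s.
a = μg = 0.56 × 9.8 = 5.488 m/s².
Reaction distance = 18.7757 × 1.6 = 30.041 m.
Braking distance = v²/(2a) = 352.527 / 10.976 = 32.118 m.
Total stopping distance = 30.041 + 32.118 = 62.159 m, vs 72 m available — it stops with 72 − 62.159 = 9.841 m to spare.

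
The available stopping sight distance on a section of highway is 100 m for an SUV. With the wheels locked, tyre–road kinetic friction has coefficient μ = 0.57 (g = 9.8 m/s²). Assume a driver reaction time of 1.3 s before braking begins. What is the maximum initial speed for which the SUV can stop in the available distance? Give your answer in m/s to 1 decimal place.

a = μg = 0.57 × 9.8 = 5.586 m/s².
Stopping distance: v·t_r + v²/(2a) = 100 with t_r = 1.3 s and a = 5.586 m/s².
So v² + 14.524 v − 1117.20 = 0.
Positive root: v = −a·t_r + √((a·t_r)² + 2a·d) = −7.262 + √(52.737 + 1117.20) = 26.9423 m/s.

Maximum speed ≈ 26.9 m/s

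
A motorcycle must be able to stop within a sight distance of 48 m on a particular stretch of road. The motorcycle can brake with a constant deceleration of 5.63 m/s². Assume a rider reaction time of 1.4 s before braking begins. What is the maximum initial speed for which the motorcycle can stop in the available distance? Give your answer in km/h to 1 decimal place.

Stopping distance: v·t_r + v²/(2a) = 48 with t_r = 1.4 s and a = 5.630 m/s².
So v² + 15.764 v − 540.48 = 0.
Positive root: v = −a·t_r + √((a·t_r)² + 2a·d) = −7.882 + √(62.126 + 540.48) = 16.6660 m/s.
16.6660 m/s × 3.6 = 59.998 km/h.

Maximum speed ≈ 60.0 km/h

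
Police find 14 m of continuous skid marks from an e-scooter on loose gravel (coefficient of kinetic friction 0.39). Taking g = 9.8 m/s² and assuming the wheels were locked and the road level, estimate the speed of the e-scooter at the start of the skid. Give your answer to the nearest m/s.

Initial speed ≈ 10 m/s

Deceleration a = μg = 0.39 × 9.8 = 3.822 m/s².
v = √(2a·d) = √(2 × 3.822 × 14) = √107.016 = 10.3449 m/s.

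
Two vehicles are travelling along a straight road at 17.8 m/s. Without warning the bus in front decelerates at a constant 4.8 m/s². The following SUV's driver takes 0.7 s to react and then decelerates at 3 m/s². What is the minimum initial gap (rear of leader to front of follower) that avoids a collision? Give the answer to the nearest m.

Minimum gap ≈ 32 m

Leader travels v²/(2a_L) = 316.840 / 9.600 = 33.004 m before stopping.
Follower covers v·t_r = 17.8000 × 0.7 = 12.460 m while reacting, then v²/(2a_F) = 316.840 / 6.000 = 52.807 m while braking, for a total of 12.460 + 52.807 = 65.267 m.
Since a_F ≤ a_L and the follower starts braking later, the follower is never slower than the leader, so the closest approach is when both have stopped.
Minimum gap = 65.267 − 33.004 = 32.263 m.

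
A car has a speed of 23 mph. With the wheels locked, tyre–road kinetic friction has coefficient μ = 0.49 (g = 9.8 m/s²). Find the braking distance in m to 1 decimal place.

23 mph × 0.44704 = 10.2819 m/s.
a = μg = 0.49 × 9.8 = 4.802 m/s².
Braking distance = v²/(2a) = 10.2819² / (2 × 4.802) = 105.717 / 9.604 = 11.008 m.

Braking distance ≈ 11.0 m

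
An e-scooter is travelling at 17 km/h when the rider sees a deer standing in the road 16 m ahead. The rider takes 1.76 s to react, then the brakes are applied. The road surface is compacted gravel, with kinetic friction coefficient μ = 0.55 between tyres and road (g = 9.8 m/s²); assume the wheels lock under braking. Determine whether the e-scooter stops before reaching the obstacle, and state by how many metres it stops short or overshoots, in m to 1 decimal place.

Yes — it stops 5.6 m short of the obstacle

17 km/h ÷ 3.6 = 4.7222 m/s.
a = μg = 0.55 × 9.8 = 5.390 m/s².
Reaction distance = 4.7222 × 1.76 = 8.311 m.
Braking distance = v²/(2a) = 22.299 / 10.780 = 2.069 m.
Total stopping distance = 8.311 + 2.069 = 10.380 m, vs 16 m available — it stops with 16 − 10.380 = 5.620 m to spare.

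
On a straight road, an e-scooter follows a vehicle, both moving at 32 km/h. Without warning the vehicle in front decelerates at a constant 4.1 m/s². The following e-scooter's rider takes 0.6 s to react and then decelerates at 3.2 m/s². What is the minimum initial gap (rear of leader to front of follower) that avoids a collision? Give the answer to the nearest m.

32 km/h ÷ 3.6 = 8.8889 m/s.
Leader travels v²/(2a_L) = 79.013 / 8.200 = 9.636 m before stopping.
Follower covers v·t_r = 8.8889 × 0.6 = 5.333 m while reacting, then v²/(2a_F) = 79.013 / 6.400 = 12.346 m while braking, for a total of 5.333 + 12.346 = 17.679 m.
Since a_F ≤ a_L and the follower starts braking later, the follower is never slower than the leader, so the closest approach is when both have stopped.
Minimum gap = 17.679 − 9.636 = 8.043 m.

Minimum gap ≈ 8 m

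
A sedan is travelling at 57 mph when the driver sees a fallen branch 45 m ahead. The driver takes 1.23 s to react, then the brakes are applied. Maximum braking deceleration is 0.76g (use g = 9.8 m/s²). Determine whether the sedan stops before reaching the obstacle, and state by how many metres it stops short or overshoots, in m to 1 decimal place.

No — it overshoots by 29.9 m

57 mph × 0.44704 = 25.4813 m/s.
a = 0.76 × 9.8 = 7.448 m/s².
Reaction distance = 25.4813 × 1.23 = 31.342 m.
Braking distance = v²/(2a) = 649.297 / 14.896 = 43.589 m.
Total stopping distance = 31.342 + 43.589 = 74.931 m, vs 45 m available — it cannot stop in time and overshoots by 74.931 − 45 = 29.931 m.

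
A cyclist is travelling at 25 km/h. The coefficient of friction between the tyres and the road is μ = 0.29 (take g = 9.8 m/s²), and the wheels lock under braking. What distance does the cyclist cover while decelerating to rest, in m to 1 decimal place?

25 km/h ÷ 3.6 = 6.9444 m/s.
a = μg = 0.29 × 9.8 = 2.842 m/s².
Braking distance = v²/(2a) = 6.9444² / (2 × 2.842) = 48.225 / 5.684 = 8.484 m.

Braking distance ≈ 8.5 m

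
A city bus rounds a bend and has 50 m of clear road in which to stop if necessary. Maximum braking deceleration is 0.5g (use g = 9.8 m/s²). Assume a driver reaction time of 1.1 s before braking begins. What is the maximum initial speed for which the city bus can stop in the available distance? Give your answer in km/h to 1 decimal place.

a = 0.5 × 9.8 = 4.900 m/s².
Stopping distance: v·t_r + v²/(2a) = 50 with t_r = 1.1 s and a = 4.900 m/s².
So v² + 10.780 v − 490.00 = 0.
Positive root: v = −a·t_r + √((a·t_r)² + 2a·d) = −5.390 + √(29.052 + 490.00) = 17.3927 m/s.
17.3927 m/s × 3.6 = 62.614 km/h.

Maximum speed ≈ 62.6 km/h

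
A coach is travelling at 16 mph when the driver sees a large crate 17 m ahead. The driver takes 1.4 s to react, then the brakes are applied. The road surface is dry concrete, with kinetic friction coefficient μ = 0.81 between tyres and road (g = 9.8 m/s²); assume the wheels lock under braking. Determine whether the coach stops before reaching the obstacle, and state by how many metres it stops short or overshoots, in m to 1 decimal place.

16 mph × 0.44704 = 7.1526 m/s.
a = μg = 0.81 × 9.8 = 7.938 m/s².
Reaction distance = 7.1526 × 1.4 = 10.014 m.
Braking distance = v²/(2a) = 51.160 / 15.876 = 3.222 m.
Total stopping distance = 10.014 + 3.222 = 13.236 m, vs 17 m available — it stops with 17 − 13.236 = 3.764 m to spare.

Yes — it stops 3.8 m short of the obstacle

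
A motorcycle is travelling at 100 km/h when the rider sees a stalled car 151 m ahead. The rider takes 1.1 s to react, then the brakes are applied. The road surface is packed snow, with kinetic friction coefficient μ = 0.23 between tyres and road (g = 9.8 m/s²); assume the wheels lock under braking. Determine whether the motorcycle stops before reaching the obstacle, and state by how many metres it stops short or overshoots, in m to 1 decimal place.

100 km/h ÷ 3.6 = 27.7778 m/s.
a = μg = 0.23 × 9.8 = 2.254 m/s².
Reaction distance = 27.7778 × 1.1 = 30.556 m.
Braking distance = v²/(2a) = 771.606 / 4.508 = 171.164 m.
Total stopping distance = 30.556 + 171.164 = 201.720 m, vs 151 m available — it cannot stop in time and overshoots by 201.720 − 151 = 50.720 m.

No — it overshoots by 50.7 m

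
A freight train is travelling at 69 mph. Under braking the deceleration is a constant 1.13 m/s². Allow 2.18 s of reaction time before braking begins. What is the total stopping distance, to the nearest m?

69 mph × 0.44704 = 30.8458 m/s.
Reaction distance = v·t_r = 30.8458 × 2.18 = 67.244 m.
Braking distance = v²/(2a) = 30.8458² / (2 × 1.130) = 951.463 / 2.260 = 421.001 m.
Total = 67.244 + 421.001 = 488.245 m.

Total stopping distance ≈ 488 m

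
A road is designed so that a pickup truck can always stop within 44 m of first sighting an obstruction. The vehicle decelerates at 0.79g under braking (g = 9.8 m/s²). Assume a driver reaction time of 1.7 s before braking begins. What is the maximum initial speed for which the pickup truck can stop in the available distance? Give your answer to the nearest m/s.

Maximum speed ≈ 16 m/s

a = 0.79 × 9.8 = 7.742 m/s².
Stopping distance: v·t_r + v²/(2a) = 44 with t_r = 1.7 s and a = 7.742 m/s².
So v² + 26.323 v − 681.30 = 0.
Positive root: v = −a·t_r + √((a·t_r)² + 2a·d) = −13.161 + √(173.212 + 681.30) = 16.0710 m/s.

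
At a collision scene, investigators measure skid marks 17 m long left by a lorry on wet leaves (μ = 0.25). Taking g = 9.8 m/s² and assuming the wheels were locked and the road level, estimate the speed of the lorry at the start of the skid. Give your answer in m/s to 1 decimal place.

Initial speed ≈ 9.1 m/s

Deceleration a = μg = 0.25 × 9.8 = 2.450 m/s².
v = √(2a·d) = √(2 × 2.450 × 17) = √83.300 = 9.1269 m/s.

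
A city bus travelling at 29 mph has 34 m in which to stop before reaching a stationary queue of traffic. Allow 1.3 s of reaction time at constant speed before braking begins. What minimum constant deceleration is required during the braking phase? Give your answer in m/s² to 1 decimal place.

29 mph × 0.44704 = 12.9642 m/s.
Distance covered during reaction = 12.9642 × 1.3 = 16.853 m.
Distance available for braking: 34 − 16.853 = 17.147 m.
v² = 2a·d ⇒ a = v²/(2d) = 12.9642² / (2 × 17.147) = 168.070 / 34.294 = 4.9009 m/s².

Required deceleration ≈ 4.9 m/s²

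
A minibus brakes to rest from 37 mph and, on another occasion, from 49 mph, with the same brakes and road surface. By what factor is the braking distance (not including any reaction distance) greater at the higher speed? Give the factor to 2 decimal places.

Braking distance d = v²/(2a), so with a fixed, d ∝ v².
Factor = (49/37)² = 1.3243² = 1.7538.

Factor ≈ 1.75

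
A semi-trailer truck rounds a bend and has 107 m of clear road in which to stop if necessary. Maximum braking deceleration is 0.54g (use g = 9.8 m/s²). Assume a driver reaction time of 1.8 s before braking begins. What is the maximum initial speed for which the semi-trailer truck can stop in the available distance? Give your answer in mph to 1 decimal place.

Maximum speed ≈ 56.9 mph

a = 0.54 × 9.8 = 5.292 m/s².
Stopping distance: v·t_r + v²/(2a) = 107 with t_r = 1.8 s and a = 5.292 m/s².
So v² + 19.051 v − 1132.49 = 0.
Positive root: v = −a·t_r + √((a·t_r)² + 2a·d) = −9.526 + √(90.745 + 1132.49) = 25.4488 m/s.
25.4488 m/s ÷ 0.44704 = 56.927 mph.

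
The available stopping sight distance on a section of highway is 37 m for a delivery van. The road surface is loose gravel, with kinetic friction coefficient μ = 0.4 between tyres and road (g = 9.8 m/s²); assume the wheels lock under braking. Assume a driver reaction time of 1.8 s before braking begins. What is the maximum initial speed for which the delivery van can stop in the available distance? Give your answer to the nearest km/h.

a = μg = 0.4 × 9.8 = 3.920 m/s².
Stopping distance: v·t_r + v²/(2a) = 37 with t_r = 1.8 s and a = 3.920 m/s².
So v² + 14.112 v − 290.08 = 0.
Positive root: v = −a·t_r + √((a·t_r)² + 2a·d) = −7.056 + √(49.787 + 290.08) = 11.3795 m/s.
11.3795 m/s × 3.6 = 40.966 km/h.

Maximum speed ≈ 41 km/h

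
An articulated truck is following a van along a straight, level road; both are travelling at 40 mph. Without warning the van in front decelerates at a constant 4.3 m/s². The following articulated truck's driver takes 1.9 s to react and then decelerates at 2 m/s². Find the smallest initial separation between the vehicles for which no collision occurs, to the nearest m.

40 mph × 0.44704 = 17.8816 m/s.
Leader travels v²/(2a_L) = 319.752 / 8.600 = 37.180 m before stopping.
Follower covers v·t_r = 17.8816 × 1.9 = 33.975 m while reacting, then v²/(2a_F) = 319.752 / 4.000 = 79.938 m while braking, for a total of 33.975 + 79.938 = 113.913 m.
Since a_F ≤ a_L and the follower starts braking later, the follower is never slower than the leader, so the closest approach is when both have stopped.
Minimum gap = 113.913 − 37.180 = 76.733 m.

Minimum gap ≈ 77 m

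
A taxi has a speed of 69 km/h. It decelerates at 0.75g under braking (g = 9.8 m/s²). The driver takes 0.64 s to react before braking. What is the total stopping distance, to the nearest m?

69 km/h ÷ 3.6 = 19.1667 m/s.
a = 0.75 × 9.8 = 7.350 m/s².
Reaction distance = v·t_r = 19.1667 × 0.64 = 12.267 m.
Braking distance = v²/(2a) = 19.1667² / (2 × 7.350) = 367.362 / 14.700 = 24.991 m.
Total = 12.267 + 24.991 = 37.258 m.

Total stopping distance ≈ 37 m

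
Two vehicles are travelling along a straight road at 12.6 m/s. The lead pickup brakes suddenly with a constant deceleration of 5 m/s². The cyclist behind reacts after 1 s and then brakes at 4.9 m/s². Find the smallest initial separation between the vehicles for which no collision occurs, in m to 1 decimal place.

Leader travels v²/(2a_L) = 158.760 / 10.000 = 15.876 m before stopping.
Follower covers v·t_r = 12.6000 × 1 = 12.600 m while reacting, then v²/(2a_F) = 158.760 / 9.800 = 16.200 m while braking, for a total of 12.600 + 16.200 = 28.800 m.
Since a_F ≤ a_L and the follower starts braking later, the follower is never slower than the leader, so the closest approach is when both have stopped.
Minimum gap = 28.800 − 15.876 = 12.924 m.

Minimum gap ≈ 12.9 m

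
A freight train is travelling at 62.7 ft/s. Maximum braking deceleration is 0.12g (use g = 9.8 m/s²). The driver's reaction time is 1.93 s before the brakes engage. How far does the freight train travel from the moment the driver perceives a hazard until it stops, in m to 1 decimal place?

62.7 ft/s × 0.3048 = 19.1110 m/s.
a = 0.12 × 9.8 = 1.176 m/s².
Reaction distance = v·t_r = 19.1110 × 1.93 = 36.884 m.
Braking distance = v²/(2a) = 19.1110² / (2 × 1.176) = 365.230 / 2.352 = 155.285 m.
Total = 36.884 + 155.285 = 192.169 m.

Total stopping distance ≈ 192.2 m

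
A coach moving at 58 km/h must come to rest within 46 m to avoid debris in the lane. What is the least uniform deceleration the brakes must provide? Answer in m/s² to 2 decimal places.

58 km/h ÷ 3.6 = 16.1111 m/s.
v² = 2a·d ⇒ a = v²/(2d) = 16.1111² / (2 × 46.000) = 259.568 / 92.000 = 2.8214 m/s².

Required deceleration ≈ 2.82 m/s²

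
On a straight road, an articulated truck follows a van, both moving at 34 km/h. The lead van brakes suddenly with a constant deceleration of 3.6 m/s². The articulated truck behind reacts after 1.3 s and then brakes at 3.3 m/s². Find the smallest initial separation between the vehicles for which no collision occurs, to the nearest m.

Minimum gap ≈ 13 m

34 km/h ÷ 3.6 = 9.4444 m/s.
Leader travels v²/(2a_L) = 89.197 / 7.200 = 12.388 m before stopping.
Follower covers v·t_r = 9.4444 × 1.3 = 12.278 m while reacting, then v²/(2a_F) = 89.197 / 6.600 = 13.515 m while braking, for a total of 12.278 + 13.515 = 25.793 m.
Since a_F ≤ a_L and the follower starts braking later, the follower is never slower than the leader, so the closest approach is when both have stopped.
Minimum gap = 25.793 − 12.388 = 13.405 m.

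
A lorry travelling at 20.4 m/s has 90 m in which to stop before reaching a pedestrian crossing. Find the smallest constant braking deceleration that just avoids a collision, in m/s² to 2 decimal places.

v² = 2a·d ⇒ a = v²/(2d) = 20.4000² / (2 × 90.000) = 416.160 / 180.000 = 2.3120 m/s².

Required deceleration ≈ 2.31 m/s²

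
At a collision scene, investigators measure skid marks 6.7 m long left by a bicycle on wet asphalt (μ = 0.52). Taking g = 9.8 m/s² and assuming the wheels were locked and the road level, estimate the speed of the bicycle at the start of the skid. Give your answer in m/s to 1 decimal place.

Deceleration a = μg = 0.52 × 9.8 = 5.096 m/s².
v = √(2a·d) = √(2 × 5.096 × 6.7) = √68.286 = 8.2635 m/s.

Initial speed ≈ 8.3 m/s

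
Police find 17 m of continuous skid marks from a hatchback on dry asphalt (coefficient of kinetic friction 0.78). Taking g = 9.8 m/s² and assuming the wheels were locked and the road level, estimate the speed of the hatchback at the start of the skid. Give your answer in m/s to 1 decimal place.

Initial speed ≈ 16.1 m/s

Deceleration a = μg = 0.78 × 9.8 = 7.644 m/s².
v = √(2a·d) = √(2 × 7.644 × 17) = √259.896 = 16.1213 m/s.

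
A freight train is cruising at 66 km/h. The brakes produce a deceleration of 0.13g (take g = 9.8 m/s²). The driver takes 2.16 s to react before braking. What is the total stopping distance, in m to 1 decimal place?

66 km/h ÷ 3.6 = 18.3333 m/s.
a = 0.13 × 9.8 = 1.274 m/s².
Reaction distance = v·t_r = 18.3333 × 2.16 = 39.600 m.
Braking distance = v²/(2a) = 18.3333² / (2 × 1.274) = 336.110 / 2.548 = 131.911 m.
Total = 39.600 + 131.911 = 171.511 m.

Total stopping distance ≈ 171.5 m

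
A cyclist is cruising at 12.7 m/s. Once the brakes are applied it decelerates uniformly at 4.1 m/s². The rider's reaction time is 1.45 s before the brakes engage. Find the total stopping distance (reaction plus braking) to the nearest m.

Total stopping distance ≈ 38 m

Reaction distance = v·t_r = 12.7000 × 1.45 = 18.415 m.
Braking distance = v²/(2a) = 12.7000² / (2 × 4.100) = 161.290 / 8.200 = 19.670 m.
Total = 18.415 + 19.670 = 38.085 m.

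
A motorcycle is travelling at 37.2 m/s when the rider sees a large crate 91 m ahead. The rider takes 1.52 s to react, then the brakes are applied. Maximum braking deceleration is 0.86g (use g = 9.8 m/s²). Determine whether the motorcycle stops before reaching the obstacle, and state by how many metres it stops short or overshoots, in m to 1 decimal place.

a = 0.86 × 9.8 = 8.428 m/s².
Reaction distance = 37.2000 × 1.52 = 56.544 m.
Braking distance = v²/(2a) = 1383.840 / 16.856 = 82.098 m.
Total stopping distance = 56.544 + 82.098 = 138.642 m, vs 91 m available — it cannot stop in time and overshoots by 138.642 − 91 = 47.642 m.

No — it overshoots by 47.6 m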